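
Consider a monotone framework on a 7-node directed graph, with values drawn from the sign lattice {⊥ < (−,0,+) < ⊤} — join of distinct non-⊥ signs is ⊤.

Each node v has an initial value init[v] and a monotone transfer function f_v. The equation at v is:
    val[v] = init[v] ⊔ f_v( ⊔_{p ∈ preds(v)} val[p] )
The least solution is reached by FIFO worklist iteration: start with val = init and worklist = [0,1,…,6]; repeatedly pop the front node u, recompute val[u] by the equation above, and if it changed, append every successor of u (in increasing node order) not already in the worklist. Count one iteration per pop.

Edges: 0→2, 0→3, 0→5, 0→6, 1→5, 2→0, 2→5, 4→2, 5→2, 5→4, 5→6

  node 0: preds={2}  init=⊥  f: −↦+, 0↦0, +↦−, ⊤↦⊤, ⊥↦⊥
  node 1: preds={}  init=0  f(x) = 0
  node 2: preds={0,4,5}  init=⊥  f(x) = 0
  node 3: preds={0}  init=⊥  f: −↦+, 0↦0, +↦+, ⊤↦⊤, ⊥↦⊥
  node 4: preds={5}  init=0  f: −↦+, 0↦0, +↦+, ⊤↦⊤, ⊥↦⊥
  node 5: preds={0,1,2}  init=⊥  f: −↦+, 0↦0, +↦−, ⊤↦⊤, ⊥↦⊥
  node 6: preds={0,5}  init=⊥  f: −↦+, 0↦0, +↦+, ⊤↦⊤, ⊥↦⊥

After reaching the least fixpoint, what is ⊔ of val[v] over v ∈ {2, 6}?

0

Worklist (13 pops):
  #1 pop 0: in=⊥ → ⊥ (no change)
  #2 pop 1: in=⊥ → 0 (no change)
  #3 pop 2: in=0 → 0 (was ⊥); enqueue [0]
  #4 pop 3: in=⊥ → ⊥ (no change)
  #5 pop 4: in=⊥ → 0 (no change)
  #6 pop 5: in=0 → 0 (was ⊥); enqueue [2,4]
  #7 pop 6: in=0 → 0 (was ⊥); enqueue []
  #8 pop 0: in=0 → 0 (was ⊥); enqueue [3,5,6]
  #9 pop 2: in=0 → 0 (no change)
  #10 pop 4: in=0 → 0 (no change)
  #11 pop 3: in=0 → 0 (was ⊥); enqueue []
  #12 pop 5: in=0 → 0 (no change)
  #13 pop 6: in=0 → 0 (no change)

Fixpoint:
  val[0] = 0
  val[1] = 0
  val[2] = 0
  val[3] = 0
  val[4] = 0
  val[5] = 0
  val[6] = 0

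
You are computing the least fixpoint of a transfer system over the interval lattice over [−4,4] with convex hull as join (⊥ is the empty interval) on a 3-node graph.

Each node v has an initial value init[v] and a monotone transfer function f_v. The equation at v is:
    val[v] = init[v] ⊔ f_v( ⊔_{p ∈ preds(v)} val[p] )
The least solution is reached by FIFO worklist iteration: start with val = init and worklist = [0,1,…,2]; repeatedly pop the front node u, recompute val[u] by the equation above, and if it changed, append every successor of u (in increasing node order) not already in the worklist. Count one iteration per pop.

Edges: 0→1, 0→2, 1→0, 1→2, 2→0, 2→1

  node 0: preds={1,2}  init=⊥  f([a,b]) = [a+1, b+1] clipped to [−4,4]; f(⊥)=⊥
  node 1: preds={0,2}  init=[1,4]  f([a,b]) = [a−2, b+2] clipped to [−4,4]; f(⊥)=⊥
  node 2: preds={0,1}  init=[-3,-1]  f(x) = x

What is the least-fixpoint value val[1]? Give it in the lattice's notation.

[-4,4]

Trace (6 dequeues):
  [1] u=0 | in [-3,4] | out [-2,4] | prev ⊥ | push {}
  [2] u=1 | in [-3,4] | out [-4,4] | prev [1,4] | push {0}
  [3] u=2 | in [-4,4] | out [-4,4] | prev [-3,-1] | push {1}
  [4] u=0 | in [-4,4] | out [-3,4] | prev [-2,4] | push {2}
  [5] u=1 | in [-4,4] | out [-4,4] | ==
  [6] u=2 | in [-4,4] | out [-4,4] | ==

Converged values:
  [0] [-3,4]
  [1] [-4,4]
  [2] [-4,4]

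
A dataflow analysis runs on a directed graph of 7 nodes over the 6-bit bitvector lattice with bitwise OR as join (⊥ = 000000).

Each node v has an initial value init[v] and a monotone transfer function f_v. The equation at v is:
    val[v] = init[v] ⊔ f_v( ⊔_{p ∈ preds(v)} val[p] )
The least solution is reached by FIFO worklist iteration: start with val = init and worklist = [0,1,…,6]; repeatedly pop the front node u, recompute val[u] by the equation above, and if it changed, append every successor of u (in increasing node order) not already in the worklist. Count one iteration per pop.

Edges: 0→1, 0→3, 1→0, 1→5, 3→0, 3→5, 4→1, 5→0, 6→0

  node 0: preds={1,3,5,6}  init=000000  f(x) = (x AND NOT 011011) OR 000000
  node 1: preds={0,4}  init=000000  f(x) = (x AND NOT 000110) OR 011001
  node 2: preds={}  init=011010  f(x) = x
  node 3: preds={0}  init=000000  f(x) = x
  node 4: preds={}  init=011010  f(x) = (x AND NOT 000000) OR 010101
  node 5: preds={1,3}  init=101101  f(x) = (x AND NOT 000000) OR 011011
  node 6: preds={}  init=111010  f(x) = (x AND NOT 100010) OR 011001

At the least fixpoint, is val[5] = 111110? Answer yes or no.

Worklist (9 pops):
  #1 pop 0: in=111111 → 100100 (was 000000); enqueue []
  #2 pop 1: in=111110 → 111001 (was 000000); enqueue [0]
  #3 pop 2: in=000000 → 011010 (no change)
  #4 pop 3: in=100100 → 100100 (was 000000); enqueue []
  #5 pop 4: in=000000 → 011111 (was 011010); enqueue [1]
  #6 pop 5: in=111101 → 111111 (was 101101); enqueue []
  #7 pop 6: in=000000 → 111011 (was 111010); enqueue []
  #8 pop 0: in=111111 → 100100 (no change)
  #9 pop 1: in=111111 → 111001 (no change)

Fixpoint:
  val[0] = 100100
  val[1] = 111001
  val[2] = 011010
  val[3] = 100100
  val[4] = 011111
  val[5] = 111111
  val[6] = 111011

no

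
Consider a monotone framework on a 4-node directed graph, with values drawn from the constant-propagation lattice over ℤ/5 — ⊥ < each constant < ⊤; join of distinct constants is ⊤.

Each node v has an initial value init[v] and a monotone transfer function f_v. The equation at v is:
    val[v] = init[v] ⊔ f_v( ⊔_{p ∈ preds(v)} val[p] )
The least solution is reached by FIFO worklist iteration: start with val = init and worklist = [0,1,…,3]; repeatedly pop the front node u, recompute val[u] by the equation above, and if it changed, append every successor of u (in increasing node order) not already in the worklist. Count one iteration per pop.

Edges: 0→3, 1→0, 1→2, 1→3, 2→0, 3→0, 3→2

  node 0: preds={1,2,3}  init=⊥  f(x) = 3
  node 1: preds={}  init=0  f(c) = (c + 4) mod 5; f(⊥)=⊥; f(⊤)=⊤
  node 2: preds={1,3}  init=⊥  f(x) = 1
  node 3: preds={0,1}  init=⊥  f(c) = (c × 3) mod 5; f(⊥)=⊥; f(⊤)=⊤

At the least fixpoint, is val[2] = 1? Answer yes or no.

yes

Iteration log — 6 steps:
  step 1. node 0  ⊔preds=0  new=3  old=⊥  +wl: 
  step 2. node 1  ⊔preds=⊥  new=0  stable
  step 3. node 2  ⊔preds=0  new=1  old=⊥  +wl: 0
  step 4. node 3  ⊔preds=⊤  new=⊤  old=⊥  +wl: 2
  step 5. node 0  ⊔preds=⊤  new=3  stable
  step 6. node 2  ⊔preds=⊤  new=1  stable

Least fixpoint reached:
  node 0: 3
  node 1: 0
  node 2: 1
  node 3: ⊤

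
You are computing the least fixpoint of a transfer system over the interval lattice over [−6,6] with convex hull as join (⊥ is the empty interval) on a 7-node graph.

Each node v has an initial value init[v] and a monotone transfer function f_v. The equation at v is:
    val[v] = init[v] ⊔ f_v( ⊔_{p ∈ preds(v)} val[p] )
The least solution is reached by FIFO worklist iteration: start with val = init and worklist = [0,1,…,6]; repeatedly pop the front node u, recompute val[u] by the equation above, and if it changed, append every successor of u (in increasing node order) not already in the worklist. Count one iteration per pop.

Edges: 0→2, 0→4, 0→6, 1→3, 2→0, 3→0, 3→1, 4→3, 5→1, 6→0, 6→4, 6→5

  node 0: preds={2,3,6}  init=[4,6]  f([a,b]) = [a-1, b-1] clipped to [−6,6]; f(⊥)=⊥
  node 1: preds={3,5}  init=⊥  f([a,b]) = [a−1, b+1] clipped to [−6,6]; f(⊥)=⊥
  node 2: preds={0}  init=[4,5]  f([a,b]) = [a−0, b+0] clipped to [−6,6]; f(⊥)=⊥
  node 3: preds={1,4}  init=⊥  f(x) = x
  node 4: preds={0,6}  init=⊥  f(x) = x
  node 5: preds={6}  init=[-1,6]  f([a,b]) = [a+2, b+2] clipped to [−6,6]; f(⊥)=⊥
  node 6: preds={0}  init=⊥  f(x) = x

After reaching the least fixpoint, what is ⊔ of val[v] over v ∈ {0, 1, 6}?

Worklist (41 pops):
  #1 pop 0: in=[4,5] → [3,6] (was [4,6]); enqueue []
  #2 pop 1: in=[-1,6] → [-2,6] (was ⊥); enqueue []
  #3 pop 2: in=[3,6] → [3,6] (was [4,5]); enqueue [0]
  #4 pop 3: in=[-2,6] → [-2,6] (was ⊥); enqueue [1]
  #5 pop 4: in=[3,6] → [3,6] (was ⊥); enqueue [3]
  #6 pop 5: in=⊥ → [-1,6] (no change)
  #7 pop 6: in=[3,6] → [3,6] (was ⊥); enqueue [4,5]
  #8 pop 0: in=[-2,6] → [-3,6] (was [3,6]); enqueue [2,6]
  #9 pop 1: in=[-2,6] → [-3,6] (was [-2,6]); enqueue []
  #10 pop 3: in=[-3,6] → [-3,6] (was [-2,6]); enqueue [0,1]
  #11 pop 4: in=[-3,6] → [-3,6] (was [3,6]); enqueue [3]
  #12 pop 5: in=[3,6] → [-1,6] (no change)
  #13 pop 2: in=[-3,6] → [-3,6] (was [3,6]); enqueue []
  #14 pop 6: in=[-3,6] → [-3,6] (was [3,6]); enqueue [4,5]
  #15 pop 0: in=[-3,6] → [-4,6] (was [-3,6]); enqueue [2,6]
  #16 pop 1: in=[-3,6] → [-4,6] (was [-3,6]); enqueue []
  #17 pop 3: in=[-4,6] → [-4,6] (was [-3,6]); enqueue [0,1]
  #18 pop 4: in=[-4,6] → [-4,6] (was [-3,6]); enqueue [3]
  #19 pop 5: in=[-3,6] → [-1,6] (no change)
  #20 pop 2: in=[-4,6] → [-4,6] (was [-3,6]); enqueue []
  #21 pop 6: in=[-4,6] → [-4,6] (was [-3,6]); enqueue [4,5]
  #22 pop 0: in=[-4,6] → [-5,6] (was [-4,6]); enqueue [2,6]
  #23 pop 1: in=[-4,6] → [-5,6] (was [-4,6]); enqueue []
  #24 pop 3: in=[-5,6] → [-5,6] (was [-4,6]); enqueue [0,1]
  #25 pop 4: in=[-5,6] → [-5,6] (was [-4,6]); enqueue [3]
  #26 pop 5: in=[-4,6] → [-2,6] (was [-1,6]); enqueue []
  #27 pop 2: in=[-5,6] → [-5,6] (was [-4,6]); enqueue []
  #28 pop 6: in=[-5,6] → [-5,6] (was [-4,6]); enqueue [4,5]
  #29 pop 0: in=[-5,6] → [-6,6] (was [-5,6]); enqueue [2,6]
  #30 pop 1: in=[-5,6] → [-6,6] (was [-5,6]); enqueue []
  #31 pop 3: in=[-6,6] → [-6,6] (was [-5,6]); enqueue [0,1]
  #32 pop 4: in=[-6,6] → [-6,6] (was [-5,6]); enqueue [3]
  #33 pop 5: in=[-5,6] → [-3,6] (was [-2,6]); enqueue []
  #34 pop 2: in=[-6,6] → [-6,6] (was [-5,6]); enqueue []
  #35 pop 6: in=[-6,6] → [-6,6] (was [-5,6]); enqueue [4,5]
  #36 pop 0: in=[-6,6] → [-6,6] (no change)
  #37 pop 1: in=[-6,6] → [-6,6] (no change)
  #38 pop 3: in=[-6,6] → [-6,6] (no change)
  #39 pop 4: in=[-6,6] → [-6,6] (no change)
  #40 pop 5: in=[-6,6] → [-4,6] (was [-3,6]); enqueue [1]
  #41 pop 1: in=[-6,6] → [-6,6] (no change)

Fixpoint:
  val[0] = [-6,6]
  val[1] = [-6,6]
  val[2] = [-6,6]
  val[3] = [-6,6]
  val[4] = [-6,6]
  val[5] = [-4,6]
  val[6] = [-6,6]

[-6,6]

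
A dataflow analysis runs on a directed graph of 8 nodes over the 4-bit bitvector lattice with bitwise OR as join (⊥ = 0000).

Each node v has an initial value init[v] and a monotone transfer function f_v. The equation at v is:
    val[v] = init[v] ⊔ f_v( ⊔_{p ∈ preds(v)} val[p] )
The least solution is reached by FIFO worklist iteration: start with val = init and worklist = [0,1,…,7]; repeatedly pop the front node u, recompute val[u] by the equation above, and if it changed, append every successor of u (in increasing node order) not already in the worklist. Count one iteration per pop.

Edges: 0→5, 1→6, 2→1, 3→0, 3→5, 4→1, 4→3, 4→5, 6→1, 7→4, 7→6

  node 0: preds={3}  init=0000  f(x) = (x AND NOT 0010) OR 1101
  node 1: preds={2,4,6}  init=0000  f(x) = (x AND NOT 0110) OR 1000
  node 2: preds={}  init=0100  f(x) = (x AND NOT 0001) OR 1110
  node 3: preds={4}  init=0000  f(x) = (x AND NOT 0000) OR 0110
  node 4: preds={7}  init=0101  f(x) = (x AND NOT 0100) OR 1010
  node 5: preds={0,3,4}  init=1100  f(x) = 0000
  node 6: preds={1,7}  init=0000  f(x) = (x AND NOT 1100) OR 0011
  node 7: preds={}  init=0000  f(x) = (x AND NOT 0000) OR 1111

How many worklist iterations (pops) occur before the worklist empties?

15

Iteration log — 15 steps:
  step 1. node 0  ⊔preds=0000  new=1101  old=0000  +wl: 
  step 2. node 1  ⊔preds=0101  new=1001  old=0000  +wl: 
  step 3. node 2  ⊔preds=0000  new=1110  old=0100  +wl: 1
  step 4. node 3  ⊔preds=0101  new=0111  old=0000  +wl: 0
  step 5. node 4  ⊔preds=0000  new=1111  old=0101  +wl: 3
  step 6. node 5  ⊔preds=1111  new=1100  stable
  step 7. node 6  ⊔preds=1001  new=0011  old=0000  +wl: 
  step 8. node 7  ⊔preds=0000  new=1111  old=0000  +wl: 4,6
  step 9. node 1  ⊔preds=1111  new=1001  stable
  step 10. node 0  ⊔preds=0111  new=1101  stable
  step 11. node 3  ⊔preds=1111  new=1111  old=0111  +wl: 0,5
  step 12. node 4  ⊔preds=1111  new=1111  stable
  step 13. node 6  ⊔preds=1111  new=0011  stable
  step 14. node 0  ⊔preds=1111  new=1101  stable
  step 15. node 5  ⊔preds=1111  new=1100  stable

Least fixpoint reached:
  node 0: 1101
  node 1: 1001
  node 2: 1110
  node 3: 1111
  node 4: 1111
  node 5: 1100
  node 6: 0011
  node 7: 1111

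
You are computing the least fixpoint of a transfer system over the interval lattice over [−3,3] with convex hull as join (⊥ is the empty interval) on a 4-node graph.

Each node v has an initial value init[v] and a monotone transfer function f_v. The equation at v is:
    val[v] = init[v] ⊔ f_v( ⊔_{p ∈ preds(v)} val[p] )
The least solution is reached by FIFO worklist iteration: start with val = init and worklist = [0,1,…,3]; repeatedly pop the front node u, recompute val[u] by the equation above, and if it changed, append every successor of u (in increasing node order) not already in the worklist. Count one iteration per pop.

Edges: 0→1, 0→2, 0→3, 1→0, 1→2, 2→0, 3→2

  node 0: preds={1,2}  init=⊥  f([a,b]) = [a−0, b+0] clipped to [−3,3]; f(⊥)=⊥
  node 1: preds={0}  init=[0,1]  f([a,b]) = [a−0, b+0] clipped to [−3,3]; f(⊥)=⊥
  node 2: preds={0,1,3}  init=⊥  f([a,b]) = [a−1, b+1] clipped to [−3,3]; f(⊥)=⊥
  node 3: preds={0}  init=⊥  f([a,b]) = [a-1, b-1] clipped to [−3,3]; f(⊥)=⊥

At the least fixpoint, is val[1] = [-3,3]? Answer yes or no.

yes

Trace (18 dequeues):
  [1] u=0 | in [0,1] | out [0,1] | prev ⊥ | push {}
  [2] u=1 | in [0,1] | out [0,1] | ==
  [3] u=2 | in [0,1] | out [-1,2] | prev ⊥ | push {0}
  [4] u=3 | in [0,1] | out [-1,0] | prev ⊥ | push {2}
  [5] u=0 | in [-1,2] | out [-1,2] | prev [0,1] | push {1,3}
  [6] u=2 | in [-1,2] | out [-2,3] | prev [-1,2] | push {0}
  [7] u=1 | in [-1,2] | out [-1,2] | prev [0,1] | push {2}
  [8] u=3 | in [-1,2] | out [-2,1] | prev [-1,0] | push {}
  [9] u=0 | in [-2,3] | out [-2,3] | prev [-1,2] | push {1,3}
  [10] u=2 | in [-2,3] | out [-3,3] | prev [-2,3] | push {0}
  [11] u=1 | in [-2,3] | out [-2,3] | prev [-1,2] | push {2}
  [12] u=3 | in [-2,3] | out [-3,2] | prev [-2,1] | push {}
  [13] u=0 | in [-3,3] | out [-3,3] | prev [-2,3] | push {1,3}
  [14] u=2 | in [-3,3] | out [-3,3] | ==
  [15] u=1 | in [-3,3] | out [-3,3] | prev [-2,3] | push {0,2}
  [16] u=3 | in [-3,3] | out [-3,2] | ==
  [17] u=0 | in [-3,3] | out [-3,3] | ==
  [18] u=2 | in [-3,3] | out [-3,3] | ==

Converged values:
  [0] [-3,3]
  [1] [-3,3]
  [2] [-3,3]
  [3] [-3,2]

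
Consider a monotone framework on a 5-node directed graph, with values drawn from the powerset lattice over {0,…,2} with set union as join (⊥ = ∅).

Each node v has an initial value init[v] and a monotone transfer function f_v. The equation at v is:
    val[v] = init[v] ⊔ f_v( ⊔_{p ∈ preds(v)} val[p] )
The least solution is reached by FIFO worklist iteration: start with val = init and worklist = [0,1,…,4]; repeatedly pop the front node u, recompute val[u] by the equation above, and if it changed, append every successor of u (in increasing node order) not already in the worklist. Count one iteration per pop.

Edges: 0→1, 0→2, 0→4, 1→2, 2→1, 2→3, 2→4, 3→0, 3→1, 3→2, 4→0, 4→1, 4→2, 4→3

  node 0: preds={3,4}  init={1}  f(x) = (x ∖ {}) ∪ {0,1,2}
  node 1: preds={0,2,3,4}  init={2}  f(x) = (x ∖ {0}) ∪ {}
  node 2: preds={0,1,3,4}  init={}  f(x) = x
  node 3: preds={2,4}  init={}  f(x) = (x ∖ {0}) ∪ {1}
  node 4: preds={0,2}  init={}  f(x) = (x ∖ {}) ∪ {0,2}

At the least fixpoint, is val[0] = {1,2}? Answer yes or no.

Trace (9 dequeues):
  [1] u=0 | in {} | out {0,1,2} | prev {1} | push {}
  [2] u=1 | in {0,1,2} | out {1,2} | prev {2} | push {}
  [3] u=2 | in {0,1,2} | out {0,1,2} | prev {} | push {1}
  [4] u=3 | in {0,1,2} | out {1,2} | prev {} | push {0,2}
  [5] u=4 | in {0,1,2} | out {0,1,2} | prev {} | push {3}
  [6] u=1 | in {0,1,2} | out {1,2} | ==
  [7] u=0 | in {0,1,2} | out {0,1,2} | ==
  [8] u=2 | in {0,1,2} | out {0,1,2} | ==
  [9] u=3 | in {0,1,2} | out {1,2} | ==

Converged values:
  [0] {0,1,2}
  [1] {1,2}
  [2] {0,1,2}
  [3] {1,2}
  [4] {0,1,2}

no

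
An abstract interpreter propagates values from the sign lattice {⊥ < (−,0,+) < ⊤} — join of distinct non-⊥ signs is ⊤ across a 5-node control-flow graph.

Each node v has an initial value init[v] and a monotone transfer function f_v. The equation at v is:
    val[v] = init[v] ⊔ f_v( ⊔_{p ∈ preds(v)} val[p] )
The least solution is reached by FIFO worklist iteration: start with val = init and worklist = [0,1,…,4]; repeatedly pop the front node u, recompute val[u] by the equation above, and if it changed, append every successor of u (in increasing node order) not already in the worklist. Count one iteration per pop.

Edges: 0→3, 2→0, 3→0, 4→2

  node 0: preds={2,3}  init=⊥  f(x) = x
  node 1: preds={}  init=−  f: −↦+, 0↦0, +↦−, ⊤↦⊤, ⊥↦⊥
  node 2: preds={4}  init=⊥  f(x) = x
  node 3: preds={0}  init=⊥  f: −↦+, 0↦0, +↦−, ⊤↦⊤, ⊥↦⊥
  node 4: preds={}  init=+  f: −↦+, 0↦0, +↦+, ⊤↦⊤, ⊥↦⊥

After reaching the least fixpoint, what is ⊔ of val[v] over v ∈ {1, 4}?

⊤

Trace (10 dequeues):
  [1] u=0 | in ⊥ | out ⊥ | ==
  [2] u=1 | in ⊥ | out − | ==
  [3] u=2 | in + | out + | prev ⊥ | push {0}
  [4] u=3 | in ⊥ | out ⊥ | ==
  [5] u=4 | in ⊥ | out + | ==
  [6] u=0 | in + | out + | prev ⊥ | push {3}
  [7] u=3 | in + | out − | prev ⊥ | push {0}
  [8] u=0 | in ⊤ | out ⊤ | prev + | push {3}
  [9] u=3 | in ⊤ | out ⊤ | prev − | push {0}
  [10] u=0 | in ⊤ | out ⊤ | ==

Converged values:
  [0] ⊤
  [1] −
  [2] +
  [3] ⊤
  [4] +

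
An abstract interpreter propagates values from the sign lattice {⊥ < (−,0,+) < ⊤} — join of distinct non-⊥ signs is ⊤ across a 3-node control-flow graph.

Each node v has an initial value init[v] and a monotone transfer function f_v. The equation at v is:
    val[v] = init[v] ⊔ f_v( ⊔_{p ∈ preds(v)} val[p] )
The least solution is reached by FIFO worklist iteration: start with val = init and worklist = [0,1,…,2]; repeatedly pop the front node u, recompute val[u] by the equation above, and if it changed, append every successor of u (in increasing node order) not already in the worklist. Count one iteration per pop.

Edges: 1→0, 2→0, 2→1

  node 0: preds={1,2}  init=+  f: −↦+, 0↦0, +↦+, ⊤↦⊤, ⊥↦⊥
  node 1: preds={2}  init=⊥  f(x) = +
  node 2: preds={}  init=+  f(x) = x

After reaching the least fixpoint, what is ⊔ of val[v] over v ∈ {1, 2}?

Trace (4 dequeues):
  [1] u=0 | in + | out + | ==
  [2] u=1 | in + | out + | prev ⊥ | push {0}
  [3] u=2 | in ⊥ | out + | ==
  [4] u=0 | in + | out + | ==

Converged values:
  [0] +
  [1] +
  [2] +

+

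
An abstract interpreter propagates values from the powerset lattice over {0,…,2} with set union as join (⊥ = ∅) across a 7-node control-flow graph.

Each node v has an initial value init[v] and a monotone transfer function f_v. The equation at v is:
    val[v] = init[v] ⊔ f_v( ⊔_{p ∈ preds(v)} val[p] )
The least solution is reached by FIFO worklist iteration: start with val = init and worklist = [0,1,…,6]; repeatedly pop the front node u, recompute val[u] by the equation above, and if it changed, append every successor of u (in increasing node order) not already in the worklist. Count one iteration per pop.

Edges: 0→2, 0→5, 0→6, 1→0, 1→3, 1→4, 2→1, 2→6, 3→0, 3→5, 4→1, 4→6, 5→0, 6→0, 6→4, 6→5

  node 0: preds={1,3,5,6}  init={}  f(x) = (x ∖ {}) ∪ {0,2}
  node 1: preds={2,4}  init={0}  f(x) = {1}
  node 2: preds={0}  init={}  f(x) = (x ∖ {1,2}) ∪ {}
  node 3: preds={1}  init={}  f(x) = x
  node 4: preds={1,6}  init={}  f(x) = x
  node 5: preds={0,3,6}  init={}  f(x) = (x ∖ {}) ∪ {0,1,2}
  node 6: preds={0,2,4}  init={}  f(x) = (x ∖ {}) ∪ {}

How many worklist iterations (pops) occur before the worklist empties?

Worklist (14 pops):
  #1 pop 0: in={0} → {0,2} (was {}); enqueue []
  #2 pop 1: in={} → {0,1} (was {0}); enqueue [0]
  #3 pop 2: in={0,2} → {0} (was {}); enqueue [1]
  #4 pop 3: in={0,1} → {0,1} (was {}); enqueue []
  #5 pop 4: in={0,1} → {0,1} (was {}); enqueue []
  #6 pop 5: in={0,1,2} → {0,1,2} (was {}); enqueue []
  #7 pop 6: in={0,1,2} → {0,1,2} (was {}); enqueue [4,5]
  #8 pop 0: in={0,1,2} → {0,1,2} (was {0,2}); enqueue [2,6]
  #9 pop 1: in={0,1} → {0,1} (no change)
  #10 pop 4: in={0,1,2} → {0,1,2} (was {0,1}); enqueue [1]
  #11 pop 5: in={0,1,2} → {0,1,2} (no change)
  #12 pop 2: in={0,1,2} → {0} (no change)
  #13 pop 6: in={0,1,2} → {0,1,2} (no change)
  #14 pop 1: in={0,1,2} → {0,1} (no change)

Fixpoint:
  val[0] = {0,1,2}
  val[1] = {0,1}
  val[2] = {0}
  val[3] = {0,1}
  val[4] = {0,1,2}
  val[5] = {0,1,2}
  val[6] = {0,1,2}

14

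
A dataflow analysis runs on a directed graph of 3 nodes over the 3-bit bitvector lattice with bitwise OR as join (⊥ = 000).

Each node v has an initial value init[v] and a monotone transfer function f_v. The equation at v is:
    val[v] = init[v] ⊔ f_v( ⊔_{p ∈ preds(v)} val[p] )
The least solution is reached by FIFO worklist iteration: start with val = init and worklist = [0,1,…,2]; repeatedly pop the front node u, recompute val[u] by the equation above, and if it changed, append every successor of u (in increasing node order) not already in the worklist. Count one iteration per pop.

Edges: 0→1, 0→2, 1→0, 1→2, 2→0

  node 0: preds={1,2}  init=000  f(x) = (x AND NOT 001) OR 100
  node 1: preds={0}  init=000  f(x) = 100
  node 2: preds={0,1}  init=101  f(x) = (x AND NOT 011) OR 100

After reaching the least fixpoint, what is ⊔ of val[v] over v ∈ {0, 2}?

Trace (4 dequeues):
  [1] u=0 | in 101 | out 100 | prev 000 | push {}
  [2] u=1 | in 100 | out 100 | prev 000 | push {0}
  [3] u=2 | in 100 | out 101 | ==
  [4] u=0 | in 101 | out 100 | ==

Converged values:
  [0] 100
  [1] 100
  [2] 101

101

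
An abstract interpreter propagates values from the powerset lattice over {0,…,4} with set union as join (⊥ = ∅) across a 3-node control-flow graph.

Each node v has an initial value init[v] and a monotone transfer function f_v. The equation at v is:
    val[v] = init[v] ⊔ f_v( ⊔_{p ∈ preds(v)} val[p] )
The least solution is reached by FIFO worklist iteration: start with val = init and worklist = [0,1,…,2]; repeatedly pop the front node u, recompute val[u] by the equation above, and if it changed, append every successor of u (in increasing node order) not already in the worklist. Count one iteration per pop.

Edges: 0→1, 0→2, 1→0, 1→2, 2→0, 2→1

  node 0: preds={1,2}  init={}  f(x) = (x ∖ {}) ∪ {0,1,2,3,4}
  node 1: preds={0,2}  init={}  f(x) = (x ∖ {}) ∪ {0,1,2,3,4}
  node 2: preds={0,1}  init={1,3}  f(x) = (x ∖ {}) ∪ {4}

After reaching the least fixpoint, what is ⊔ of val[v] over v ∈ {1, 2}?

Iteration log — 5 steps:
  step 1. node 0  ⊔preds={1,3}  new={0,1,2,3,4}  old={}  +wl: 
  step 2. node 1  ⊔preds={0,1,2,3,4}  new={0,1,2,3,4}  old={}  +wl: 0
  step 3. node 2  ⊔preds={0,1,2,3,4}  new={0,1,2,3,4}  old={1,3}  +wl: 1
  step 4. node 0  ⊔preds={0,1,2,3,4}  new={0,1,2,3,4}  stable
  step 5. node 1  ⊔preds={0,1,2,3,4}  new={0,1,2,3,4}  stable

Least fixpoint reached:
  node 0: {0,1,2,3,4}
  node 1: {0,1,2,3,4}
  node 2: {0,1,2,3,4}

{0,1,2,3,4}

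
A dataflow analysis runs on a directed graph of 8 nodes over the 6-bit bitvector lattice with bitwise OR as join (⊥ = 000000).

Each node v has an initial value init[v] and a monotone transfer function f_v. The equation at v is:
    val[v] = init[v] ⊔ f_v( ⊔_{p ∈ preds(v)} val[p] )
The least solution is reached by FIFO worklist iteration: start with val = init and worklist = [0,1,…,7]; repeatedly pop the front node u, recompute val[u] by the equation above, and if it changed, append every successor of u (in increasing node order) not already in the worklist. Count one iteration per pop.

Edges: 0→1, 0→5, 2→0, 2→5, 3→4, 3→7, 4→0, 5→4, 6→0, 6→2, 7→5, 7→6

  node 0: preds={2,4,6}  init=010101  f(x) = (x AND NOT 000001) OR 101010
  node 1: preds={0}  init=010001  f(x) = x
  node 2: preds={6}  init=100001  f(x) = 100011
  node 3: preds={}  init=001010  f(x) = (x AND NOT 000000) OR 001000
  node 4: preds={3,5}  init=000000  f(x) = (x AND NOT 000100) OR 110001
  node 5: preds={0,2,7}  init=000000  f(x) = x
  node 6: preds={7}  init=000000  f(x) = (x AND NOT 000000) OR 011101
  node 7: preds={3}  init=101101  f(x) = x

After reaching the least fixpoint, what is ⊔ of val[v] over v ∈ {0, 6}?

111111

Worklist (15 pops):
  #1 pop 0: in=100001 → 111111 (was 010101); enqueue []
  #2 pop 1: in=111111 → 111111 (was 010001); enqueue []
  #3 pop 2: in=000000 → 100011 (was 100001); enqueue [0]
  #4 pop 3: in=000000 → 001010 (no change)
  #5 pop 4: in=001010 → 111011 (was 000000); enqueue []
  #6 pop 5: in=111111 → 111111 (was 000000); enqueue [4]
  #7 pop 6: in=101101 → 111101 (was 000000); enqueue [2]
  #8 pop 7: in=001010 → 101111 (was 101101); enqueue [5,6]
  #9 pop 0: in=111111 → 111111 (no change)
  #10 pop 4: in=111111 → 111011 (no change)
  #11 pop 2: in=111101 → 100011 (no change)
  #12 pop 5: in=111111 → 111111 (no change)
  #13 pop 6: in=101111 → 111111 (was 111101); enqueue [0,2]
  #14 pop 0: in=111111 → 111111 (no change)
  #15 pop 2: in=111111 → 100011 (no change)

Fixpoint:
  val[0] = 111111
  val[1] = 111111
  val[2] = 100011
  val[3] = 001010
  val[4] = 111011
  val[5] = 111111
  val[6] = 111111
  val[7] = 101111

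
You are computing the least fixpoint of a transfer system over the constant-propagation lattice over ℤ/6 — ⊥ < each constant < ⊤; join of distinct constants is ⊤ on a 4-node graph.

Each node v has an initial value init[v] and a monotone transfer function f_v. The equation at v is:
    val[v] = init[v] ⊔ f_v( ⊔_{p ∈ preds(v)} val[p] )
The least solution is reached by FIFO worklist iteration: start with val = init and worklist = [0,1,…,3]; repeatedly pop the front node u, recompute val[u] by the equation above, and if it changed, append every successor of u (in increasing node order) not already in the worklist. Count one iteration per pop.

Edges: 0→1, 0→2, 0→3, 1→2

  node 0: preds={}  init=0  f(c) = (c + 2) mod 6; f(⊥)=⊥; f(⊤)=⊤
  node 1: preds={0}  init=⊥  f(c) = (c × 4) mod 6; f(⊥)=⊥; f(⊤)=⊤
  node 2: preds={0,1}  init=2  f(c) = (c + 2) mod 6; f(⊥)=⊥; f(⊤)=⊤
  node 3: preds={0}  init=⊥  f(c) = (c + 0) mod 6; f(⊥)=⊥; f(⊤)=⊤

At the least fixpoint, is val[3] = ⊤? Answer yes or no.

Worklist (4 pops):
  #1 pop 0: in=⊥ → 0 (no change)
  #2 pop 1: in=0 → 0 (was ⊥); enqueue []
  #3 pop 2: in=0 → 2 (no change)
  #4 pop 3: in=0 → 0 (was ⊥); enqueue []

Fixpoint:
  val[0] = 0
  val[1] = 0
  val[2] = 2
  val[3] = 0

no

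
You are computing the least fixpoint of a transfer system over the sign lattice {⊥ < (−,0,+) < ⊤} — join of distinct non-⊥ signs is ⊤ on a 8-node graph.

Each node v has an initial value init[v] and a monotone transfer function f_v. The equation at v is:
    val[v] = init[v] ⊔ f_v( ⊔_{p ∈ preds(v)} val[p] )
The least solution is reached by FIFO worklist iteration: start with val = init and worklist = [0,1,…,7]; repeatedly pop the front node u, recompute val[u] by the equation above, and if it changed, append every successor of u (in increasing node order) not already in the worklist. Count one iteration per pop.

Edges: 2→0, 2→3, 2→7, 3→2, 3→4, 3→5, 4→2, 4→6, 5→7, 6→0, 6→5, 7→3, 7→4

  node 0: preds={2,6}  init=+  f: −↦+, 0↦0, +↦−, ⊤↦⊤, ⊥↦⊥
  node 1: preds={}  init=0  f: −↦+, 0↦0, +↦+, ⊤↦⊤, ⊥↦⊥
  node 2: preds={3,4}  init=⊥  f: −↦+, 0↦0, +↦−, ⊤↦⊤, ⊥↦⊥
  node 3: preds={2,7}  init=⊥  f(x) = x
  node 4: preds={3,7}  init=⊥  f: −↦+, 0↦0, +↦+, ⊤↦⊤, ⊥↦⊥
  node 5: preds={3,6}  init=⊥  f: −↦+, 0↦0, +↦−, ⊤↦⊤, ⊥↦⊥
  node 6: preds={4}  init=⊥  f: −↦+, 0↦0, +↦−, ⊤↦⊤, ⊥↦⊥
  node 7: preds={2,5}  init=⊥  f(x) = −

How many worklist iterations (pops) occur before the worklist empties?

Worklist (24 pops):
  #1 pop 0: in=⊥ → + (no change)
  #2 pop 1: in=⊥ → 0 (no change)
  #3 pop 2: in=⊥ → ⊥ (no change)
  #4 pop 3: in=⊥ → ⊥ (no change)
  #5 pop 4: in=⊥ → ⊥ (no change)
  #6 pop 5: in=⊥ → ⊥ (no change)
  #7 pop 6: in=⊥ → ⊥ (no change)
  #8 pop 7: in=⊥ → − (was ⊥); enqueue [3,4]
  #9 pop 3: in=− → − (was ⊥); enqueue [2,5]
  #10 pop 4: in=− → + (was ⊥); enqueue [6]
  #11 pop 2: in=⊤ → ⊤ (was ⊥); enqueue [0,3,7]
  #12 pop 5: in=− → + (was ⊥); enqueue []
  #13 pop 6: in=+ → − (was ⊥); enqueue [5]
  #14 pop 0: in=⊤ → ⊤ (was +); enqueue []
  #15 pop 3: in=⊤ → ⊤ (was −); enqueue [2,4]
  #16 pop 7: in=⊤ → − (no change)
  #17 pop 5: in=⊤ → ⊤ (was +); enqueue [7]
  #18 pop 2: in=⊤ → ⊤ (no change)
  #19 pop 4: in=⊤ → ⊤ (was +); enqueue [2,6]
  #20 pop 7: in=⊤ → − (no change)
  #21 pop 2: in=⊤ → ⊤ (no change)
  #22 pop 6: in=⊤ → ⊤ (was −); enqueue [0,5]
  #23 pop 0: in=⊤ → ⊤ (no change)
  #24 pop 5: in=⊤ → ⊤ (no change)

Fixpoint:
  val[0] = ⊤
  val[1] = 0
  val[2] = ⊤
  val[3] = ⊤
  val[4] = ⊤
  val[5] = ⊤
  val[6] = ⊤
  val[7] = −

24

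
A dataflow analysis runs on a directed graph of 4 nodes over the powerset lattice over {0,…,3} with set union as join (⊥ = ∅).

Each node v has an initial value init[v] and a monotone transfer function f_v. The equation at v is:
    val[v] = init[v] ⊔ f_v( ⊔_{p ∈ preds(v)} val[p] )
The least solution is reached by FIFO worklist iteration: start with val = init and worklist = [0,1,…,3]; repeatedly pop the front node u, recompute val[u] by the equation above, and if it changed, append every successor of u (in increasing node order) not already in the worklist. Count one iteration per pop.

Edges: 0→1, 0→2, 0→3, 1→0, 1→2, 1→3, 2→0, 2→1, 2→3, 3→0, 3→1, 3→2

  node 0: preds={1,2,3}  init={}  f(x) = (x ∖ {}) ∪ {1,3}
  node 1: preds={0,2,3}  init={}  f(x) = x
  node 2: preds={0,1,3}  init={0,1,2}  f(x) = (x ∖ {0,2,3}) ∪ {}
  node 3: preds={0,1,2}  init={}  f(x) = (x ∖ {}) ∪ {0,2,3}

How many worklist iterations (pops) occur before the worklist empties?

Iteration log — 7 steps:
  step 1. node 0  ⊔preds={0,1,2}  new={0,1,2,3}  old={}  +wl: 
  step 2. node 1  ⊔preds={0,1,2,3}  new={0,1,2,3}  old={}  +wl: 0
  step 3. node 2  ⊔preds={0,1,2,3}  new={0,1,2}  stable
  step 4. node 3  ⊔preds={0,1,2,3}  new={0,1,2,3}  old={}  +wl: 1,2
  step 5. node 0  ⊔preds={0,1,2,3}  new={0,1,2,3}  stable
  step 6. node 1  ⊔preds={0,1,2,3}  new={0,1,2,3}  stable
  step 7. node 2  ⊔preds={0,1,2,3}  new={0,1,2}  stable

Least fixpoint reached:
  node 0: {0,1,2,3}
  node 1: {0,1,2,3}
  node 2: {0,1,2}
  node 3: {0,1,2,3}

7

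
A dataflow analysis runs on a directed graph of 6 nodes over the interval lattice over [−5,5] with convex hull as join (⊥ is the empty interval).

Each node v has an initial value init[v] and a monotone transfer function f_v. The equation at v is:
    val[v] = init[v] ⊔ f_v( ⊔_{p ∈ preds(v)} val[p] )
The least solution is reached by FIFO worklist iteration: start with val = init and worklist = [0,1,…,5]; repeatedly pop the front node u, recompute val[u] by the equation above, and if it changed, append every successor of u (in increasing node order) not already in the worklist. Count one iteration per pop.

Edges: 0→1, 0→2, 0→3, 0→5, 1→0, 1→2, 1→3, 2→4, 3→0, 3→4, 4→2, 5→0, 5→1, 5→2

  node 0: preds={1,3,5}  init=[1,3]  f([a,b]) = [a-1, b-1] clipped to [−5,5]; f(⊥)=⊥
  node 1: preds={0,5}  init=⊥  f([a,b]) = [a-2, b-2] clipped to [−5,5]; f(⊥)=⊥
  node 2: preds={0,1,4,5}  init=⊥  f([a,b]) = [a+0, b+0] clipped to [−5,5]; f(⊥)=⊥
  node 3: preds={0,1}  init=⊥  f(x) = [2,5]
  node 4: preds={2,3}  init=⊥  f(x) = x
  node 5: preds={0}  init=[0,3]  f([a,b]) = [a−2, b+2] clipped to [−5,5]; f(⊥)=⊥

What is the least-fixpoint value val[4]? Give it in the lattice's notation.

[-5,5]

Worklist (19 pops):
  #1 pop 0: in=[0,3] → [-1,3] (was [1,3]); enqueue []
  #2 pop 1: in=[-1,3] → [-3,1] (was ⊥); enqueue [0]
  #3 pop 2: in=[-3,3] → [-3,3] (was ⊥); enqueue []
  #4 pop 3: in=[-3,3] → [2,5] (was ⊥); enqueue []
  #5 pop 4: in=[-3,5] → [-3,5] (was ⊥); enqueue [2]
  #6 pop 5: in=[-1,3] → [-3,5] (was [0,3]); enqueue [1]
  #7 pop 0: in=[-3,5] → [-4,4] (was [-1,3]); enqueue [3,5]
  #8 pop 2: in=[-4,5] → [-4,5] (was [-3,3]); enqueue [4]
  #9 pop 1: in=[-4,5] → [-5,3] (was [-3,1]); enqueue [0,2]
  #10 pop 3: in=[-5,4] → [2,5] (no change)
  #11 pop 5: in=[-4,4] → [-5,5] (was [-3,5]); enqueue [1]
  #12 pop 4: in=[-4,5] → [-4,5] (was [-3,5]); enqueue []
  #13 pop 0: in=[-5,5] → [-5,4] (was [-4,4]); enqueue [3,5]
  #14 pop 2: in=[-5,5] → [-5,5] (was [-4,5]); enqueue [4]
  #15 pop 1: in=[-5,5] → [-5,3] (no change)
  #16 pop 3: in=[-5,4] → [2,5] (no change)
  #17 pop 5: in=[-5,4] → [-5,5] (no change)
  #18 pop 4: in=[-5,5] → [-5,5] (was [-4,5]); enqueue [2]
  #19 pop 2: in=[-5,5] → [-5,5] (no change)

Fixpoint:
  val[0] = [-5,4]
  val[1] = [-5,3]
  val[2] = [-5,5]
  val[3] = [2,5]
  val[4] = [-5,5]
  val[5] = [-5,5]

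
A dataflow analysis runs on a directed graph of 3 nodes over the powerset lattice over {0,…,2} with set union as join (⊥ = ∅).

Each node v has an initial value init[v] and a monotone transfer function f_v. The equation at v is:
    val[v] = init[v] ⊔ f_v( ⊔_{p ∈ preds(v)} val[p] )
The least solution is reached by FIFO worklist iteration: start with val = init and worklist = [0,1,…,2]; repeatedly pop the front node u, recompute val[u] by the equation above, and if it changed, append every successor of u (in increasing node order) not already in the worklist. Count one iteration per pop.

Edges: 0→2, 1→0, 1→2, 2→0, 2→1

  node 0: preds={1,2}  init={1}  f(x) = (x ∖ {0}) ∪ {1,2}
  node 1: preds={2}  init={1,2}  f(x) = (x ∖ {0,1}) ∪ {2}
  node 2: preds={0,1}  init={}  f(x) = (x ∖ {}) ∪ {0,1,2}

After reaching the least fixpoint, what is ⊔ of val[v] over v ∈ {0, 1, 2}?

{0,1,2}

Iteration log — 5 steps:
  step 1. node 0  ⊔preds={1,2}  new={1,2}  old={1}  +wl: 
  step 2. node 1  ⊔preds={}  new={1,2}  stable
  step 3. node 2  ⊔preds={1,2}  new={0,1,2}  old={}  +wl: 0,1
  step 4. node 0  ⊔preds={0,1,2}  new={1,2}  stable
  step 5. node 1  ⊔preds={0,1,2}  new={1,2}  stable

Least fixpoint reached:
  node 0: {1,2}
  node 1: {1,2}
  node 2: {0,1,2}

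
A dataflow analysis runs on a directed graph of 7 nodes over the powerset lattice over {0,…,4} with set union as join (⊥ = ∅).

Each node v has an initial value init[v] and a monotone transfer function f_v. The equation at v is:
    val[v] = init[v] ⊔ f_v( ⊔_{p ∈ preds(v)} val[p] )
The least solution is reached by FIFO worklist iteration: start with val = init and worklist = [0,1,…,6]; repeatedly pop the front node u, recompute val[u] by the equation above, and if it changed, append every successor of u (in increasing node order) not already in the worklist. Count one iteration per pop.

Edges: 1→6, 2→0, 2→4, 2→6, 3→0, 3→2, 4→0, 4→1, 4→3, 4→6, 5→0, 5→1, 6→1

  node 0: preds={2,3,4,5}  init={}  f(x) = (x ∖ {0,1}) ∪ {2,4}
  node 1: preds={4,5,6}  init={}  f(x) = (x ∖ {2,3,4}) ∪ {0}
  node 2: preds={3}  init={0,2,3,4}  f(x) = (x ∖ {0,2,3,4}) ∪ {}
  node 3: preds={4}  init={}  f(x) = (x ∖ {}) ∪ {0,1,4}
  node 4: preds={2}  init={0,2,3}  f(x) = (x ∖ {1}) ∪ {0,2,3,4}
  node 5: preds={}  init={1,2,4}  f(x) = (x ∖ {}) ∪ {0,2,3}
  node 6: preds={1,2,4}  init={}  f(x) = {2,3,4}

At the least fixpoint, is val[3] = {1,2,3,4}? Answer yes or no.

Iteration log — 14 steps:
  step 1. node 0  ⊔preds={0,1,2,3,4}  new={2,3,4}  old={}  +wl: 
  step 2. node 1  ⊔preds={0,1,2,3,4}  new={0,1}  old={}  +wl: 
  step 3. node 2  ⊔preds={}  new={0,2,3,4}  stable
  step 4. node 3  ⊔preds={0,2,3}  new={0,1,2,3,4}  old={}  +wl: 0,2
  step 5. node 4  ⊔preds={0,2,3,4}  new={0,2,3,4}  old={0,2,3}  +wl: 1,3
  step 6. node 5  ⊔preds={}  new={0,1,2,3,4}  old={1,2,4}  +wl: 
  step 7. node 6  ⊔preds={0,1,2,3,4}  new={2,3,4}  old={}  +wl: 
  step 8. node 0  ⊔preds={0,1,2,3,4}  new={2,3,4}  stable
  step 9. node 2  ⊔preds={0,1,2,3,4}  new={0,1,2,3,4}  old={0,2,3,4}  +wl: 0,4,6
  step 10. node 1  ⊔preds={0,1,2,3,4}  new={0,1}  stable
  step 11. node 3  ⊔preds={0,2,3,4}  new={0,1,2,3,4}  stable
  step 12. node 0  ⊔preds={0,1,2,3,4}  new={2,3,4}  stable
  step 13. node 4  ⊔preds={0,1,2,3,4}  new={0,2,3,4}  stable
  step 14. node 6  ⊔preds={0,1,2,3,4}  new={2,3,4}  stable

Least fixpoint reached:
  node 0: {2,3,4}
  node 1: {0,1}
  node 2: {0,1,2,3,4}
  node 3: {0,1,2,3,4}
  node 4: {0,2,3,4}
  node 5: {0,1,2,3,4}
  node 6: {2,3,4}

no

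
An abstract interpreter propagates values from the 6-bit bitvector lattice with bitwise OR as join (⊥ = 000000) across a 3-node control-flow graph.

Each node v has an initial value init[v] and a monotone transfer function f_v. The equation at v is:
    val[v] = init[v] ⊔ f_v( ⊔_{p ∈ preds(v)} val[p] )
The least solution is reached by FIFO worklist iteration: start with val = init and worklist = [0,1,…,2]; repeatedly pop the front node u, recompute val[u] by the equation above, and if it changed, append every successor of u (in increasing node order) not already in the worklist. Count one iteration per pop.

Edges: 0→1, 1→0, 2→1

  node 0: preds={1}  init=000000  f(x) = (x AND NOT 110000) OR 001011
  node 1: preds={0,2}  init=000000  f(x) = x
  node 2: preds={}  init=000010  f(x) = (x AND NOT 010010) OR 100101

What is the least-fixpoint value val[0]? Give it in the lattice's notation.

Worklist (7 pops):
  #1 pop 0: in=000000 → 001011 (was 000000); enqueue []
  #2 pop 1: in=001011 → 001011 (was 000000); enqueue [0]
  #3 pop 2: in=000000 → 100111 (was 000010); enqueue [1]
  #4 pop 0: in=001011 → 001011 (no change)
  #5 pop 1: in=101111 → 101111 (was 001011); enqueue [0]
  #6 pop 0: in=101111 → 001111 (was 001011); enqueue [1]
  #7 pop 1: in=101111 → 101111 (no change)

Fixpoint:
  val[0] = 001111
  val[1] = 101111
  val[2] = 100111

001111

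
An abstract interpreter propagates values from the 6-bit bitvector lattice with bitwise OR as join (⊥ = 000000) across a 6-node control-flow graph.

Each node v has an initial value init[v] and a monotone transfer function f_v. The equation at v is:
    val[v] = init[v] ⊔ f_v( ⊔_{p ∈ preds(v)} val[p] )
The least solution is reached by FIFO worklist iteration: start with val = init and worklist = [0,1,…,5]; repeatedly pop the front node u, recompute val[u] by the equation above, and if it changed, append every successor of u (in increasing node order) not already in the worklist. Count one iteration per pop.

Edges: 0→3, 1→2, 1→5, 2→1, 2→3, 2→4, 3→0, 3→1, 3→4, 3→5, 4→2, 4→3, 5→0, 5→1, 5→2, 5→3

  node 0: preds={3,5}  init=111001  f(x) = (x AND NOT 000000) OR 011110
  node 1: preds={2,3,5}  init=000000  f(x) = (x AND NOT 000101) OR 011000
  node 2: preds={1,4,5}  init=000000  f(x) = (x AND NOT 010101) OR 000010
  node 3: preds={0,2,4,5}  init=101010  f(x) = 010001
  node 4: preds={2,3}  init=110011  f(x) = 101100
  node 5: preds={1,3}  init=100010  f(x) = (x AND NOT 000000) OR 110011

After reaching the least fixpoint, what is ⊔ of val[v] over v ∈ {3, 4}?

Trace (10 dequeues):
  [1] u=0 | in 101010 | out 111111 | prev 111001 | push {}
  [2] u=1 | in 101010 | out 111010 | prev 000000 | push {}
  [3] u=2 | in 111011 | out 101010 | prev 000000 | push {1}
  [4] u=3 | in 111111 | out 111011 | prev 101010 | push {0}
  [5] u=4 | in 111011 | out 111111 | prev 110011 | push {2,3}
  [6] u=5 | in 111011 | out 111011 | prev 100010 | push {}
  [7] u=1 | in 111011 | out 111010 | ==
  [8] u=0 | in 111011 | out 111111 | ==
  [9] u=2 | in 111111 | out 101010 | ==
  [10] u=3 | in 111111 | out 111011 | ==

Converged values:
  [0] 111111
  [1] 111010
  [2] 101010
  [3] 111011
  [4] 111111
  [5] 111011

111111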